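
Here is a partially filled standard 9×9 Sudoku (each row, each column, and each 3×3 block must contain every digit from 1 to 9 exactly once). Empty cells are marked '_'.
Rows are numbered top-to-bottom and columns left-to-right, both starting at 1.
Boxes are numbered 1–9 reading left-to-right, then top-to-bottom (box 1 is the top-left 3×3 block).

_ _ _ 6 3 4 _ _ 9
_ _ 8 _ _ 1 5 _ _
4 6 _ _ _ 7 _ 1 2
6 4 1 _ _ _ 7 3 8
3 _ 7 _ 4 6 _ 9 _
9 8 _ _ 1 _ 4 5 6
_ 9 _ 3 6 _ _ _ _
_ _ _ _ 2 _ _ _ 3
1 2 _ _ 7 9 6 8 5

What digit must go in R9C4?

4

Row 9 already contains {1, 2, 5, 6, 7, 8, 9}.
Column 4 already contains {3, 6}.
Its 3×3 block (box 8) already contains {2, 3, 6, 7, 9}.
The only value from 1–9 not eliminated is 4, so R9C4 = 4.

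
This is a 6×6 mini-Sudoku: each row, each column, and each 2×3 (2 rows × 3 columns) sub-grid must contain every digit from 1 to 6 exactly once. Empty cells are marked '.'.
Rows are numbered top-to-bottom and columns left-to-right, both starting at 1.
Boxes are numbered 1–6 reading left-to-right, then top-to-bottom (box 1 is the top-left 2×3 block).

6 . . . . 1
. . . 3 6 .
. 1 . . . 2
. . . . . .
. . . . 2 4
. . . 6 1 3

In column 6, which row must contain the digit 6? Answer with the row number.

4

Consider where 6 can go in column 6.
R2C6 is out (row 2 already has a 6).
So the only cell in column 6 that can hold 6 is R4C6.
That is row 4.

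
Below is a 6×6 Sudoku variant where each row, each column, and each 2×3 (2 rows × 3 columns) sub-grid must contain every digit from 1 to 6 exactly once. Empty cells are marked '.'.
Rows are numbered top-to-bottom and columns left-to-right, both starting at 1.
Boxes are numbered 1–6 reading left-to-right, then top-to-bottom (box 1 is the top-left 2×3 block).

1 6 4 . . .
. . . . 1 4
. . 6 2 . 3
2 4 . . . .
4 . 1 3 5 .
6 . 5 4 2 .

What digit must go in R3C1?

5

Row 3 already contains {2, 3, 6}.
Column 1 already contains {1, 2, 4, 6}.
Its 2×3 block (box 3) already contains {2, 4, 6}.
The only value from 1–6 not eliminated is 5, so R3C1 = 5.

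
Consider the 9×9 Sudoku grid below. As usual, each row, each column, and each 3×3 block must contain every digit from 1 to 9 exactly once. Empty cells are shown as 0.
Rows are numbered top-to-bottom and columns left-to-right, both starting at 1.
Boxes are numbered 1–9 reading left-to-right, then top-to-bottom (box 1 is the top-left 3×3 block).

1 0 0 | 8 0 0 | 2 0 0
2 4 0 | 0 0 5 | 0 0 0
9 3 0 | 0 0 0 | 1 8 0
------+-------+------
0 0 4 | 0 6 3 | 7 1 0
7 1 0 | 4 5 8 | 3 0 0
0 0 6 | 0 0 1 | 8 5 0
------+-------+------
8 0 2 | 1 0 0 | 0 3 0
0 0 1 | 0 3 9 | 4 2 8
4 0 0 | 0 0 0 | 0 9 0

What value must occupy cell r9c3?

Cell r9c3 itself could take any of {3, 5, 7} by direct elimination.
Consider where 3 can go in box 7.
r7c2 is out (row 7 already has a 3).
r8c1 is out (row 8 already has a 3).
r8c2 is out (row 8 already has a 3).
r9c2 is out (column 2 already has a 3).
So the only cell in box 7 that can hold 3 is r9c3.
Therefore r9c3 = 3.

3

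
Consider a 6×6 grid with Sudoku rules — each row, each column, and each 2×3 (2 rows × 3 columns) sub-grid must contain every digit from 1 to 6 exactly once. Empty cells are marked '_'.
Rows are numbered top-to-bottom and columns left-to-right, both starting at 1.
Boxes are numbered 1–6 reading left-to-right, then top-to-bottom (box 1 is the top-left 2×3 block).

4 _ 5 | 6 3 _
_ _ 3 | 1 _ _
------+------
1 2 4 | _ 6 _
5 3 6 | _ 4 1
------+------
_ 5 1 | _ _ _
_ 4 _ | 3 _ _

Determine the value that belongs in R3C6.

Cell R3C6 itself could take any of {3, 5} by direct elimination.
Consider where 3 can go in row 3.
R3C4 is out (column 4 already has a 3).
So the only cell in row 3 that can hold 3 is R3C6.
Therefore R3C6 = 3.

3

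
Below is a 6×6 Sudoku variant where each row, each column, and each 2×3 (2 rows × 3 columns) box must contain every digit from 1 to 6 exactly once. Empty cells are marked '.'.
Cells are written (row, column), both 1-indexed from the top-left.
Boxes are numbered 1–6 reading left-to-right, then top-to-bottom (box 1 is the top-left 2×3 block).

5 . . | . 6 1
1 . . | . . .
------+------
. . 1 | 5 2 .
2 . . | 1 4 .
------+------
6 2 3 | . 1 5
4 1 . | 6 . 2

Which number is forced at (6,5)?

Row 6 already contains {1, 2, 4, 6}.
Column 5 already contains {1, 2, 4, 6}.
Its 2×3 block (box 6) already contains {1, 2, 5, 6}.
The only value from 1–6 not eliminated is 3, so (6,5) = 3.

3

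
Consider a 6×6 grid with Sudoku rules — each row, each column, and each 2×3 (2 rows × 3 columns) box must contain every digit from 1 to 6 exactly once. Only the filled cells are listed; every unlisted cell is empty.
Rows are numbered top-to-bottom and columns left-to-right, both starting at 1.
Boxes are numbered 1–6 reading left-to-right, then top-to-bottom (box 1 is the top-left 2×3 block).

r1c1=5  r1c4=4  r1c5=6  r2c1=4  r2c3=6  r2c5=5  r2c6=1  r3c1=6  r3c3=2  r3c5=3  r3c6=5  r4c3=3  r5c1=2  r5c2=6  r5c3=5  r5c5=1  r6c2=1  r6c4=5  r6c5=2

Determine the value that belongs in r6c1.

Row 6 already contains {1, 2, 5}.
Column 1 already contains {2, 4, 5, 6}.
Its 2×3 block (box 5) already contains {1, 2, 5, 6}.
The only value from 1–6 not eliminated is 3, so r6c1 = 3.

3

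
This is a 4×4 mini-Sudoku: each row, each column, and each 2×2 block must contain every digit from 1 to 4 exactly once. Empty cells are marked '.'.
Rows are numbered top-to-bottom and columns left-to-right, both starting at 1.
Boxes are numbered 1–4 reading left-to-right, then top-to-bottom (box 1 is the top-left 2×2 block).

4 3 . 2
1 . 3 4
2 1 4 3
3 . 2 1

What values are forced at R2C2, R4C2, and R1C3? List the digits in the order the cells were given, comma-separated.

For R2C2:
  Row 2 already contains {1, 3, 4}.
  Column 2 already contains {1, 3}.
  Its 2×2 block (box 1) already contains {1, 3, 4}.
  The only value from 1–4 not eliminated is 2, so R2C2 = 2.
For R4C2:
  Row 4 already contains {1, 2, 3}.
  Column 2 already contains {1, 3}.
  Its 2×2 block (box 3) already contains {1, 2, 3}.
  The only value from 1–4 not eliminated is 4, so R4C2 = 4.
For R1C3:
  Row 1 already contains {2, 3, 4}.
  Column 3 already contains {2, 3, 4}.
  Its 2×2 block (box 2) already contains {2, 3, 4}.
  The only value from 1–4 not eliminated is 1, so R1C3 = 1.

2,4,1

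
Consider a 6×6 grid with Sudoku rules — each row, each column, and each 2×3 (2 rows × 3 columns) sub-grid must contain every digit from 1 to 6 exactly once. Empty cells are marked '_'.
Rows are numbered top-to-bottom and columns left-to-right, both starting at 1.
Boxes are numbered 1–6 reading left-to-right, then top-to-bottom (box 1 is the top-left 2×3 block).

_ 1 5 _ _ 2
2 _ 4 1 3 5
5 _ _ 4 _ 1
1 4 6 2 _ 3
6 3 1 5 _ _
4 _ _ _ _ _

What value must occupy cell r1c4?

6

Row 1 already contains {1, 2, 5}.
Column 4 already contains {1, 2, 4, 5}.
Its 2×3 block (box 2) already contains {1, 2, 3, 5}.
The only value from 1–6 not eliminated is 6, so r1c4 = 6.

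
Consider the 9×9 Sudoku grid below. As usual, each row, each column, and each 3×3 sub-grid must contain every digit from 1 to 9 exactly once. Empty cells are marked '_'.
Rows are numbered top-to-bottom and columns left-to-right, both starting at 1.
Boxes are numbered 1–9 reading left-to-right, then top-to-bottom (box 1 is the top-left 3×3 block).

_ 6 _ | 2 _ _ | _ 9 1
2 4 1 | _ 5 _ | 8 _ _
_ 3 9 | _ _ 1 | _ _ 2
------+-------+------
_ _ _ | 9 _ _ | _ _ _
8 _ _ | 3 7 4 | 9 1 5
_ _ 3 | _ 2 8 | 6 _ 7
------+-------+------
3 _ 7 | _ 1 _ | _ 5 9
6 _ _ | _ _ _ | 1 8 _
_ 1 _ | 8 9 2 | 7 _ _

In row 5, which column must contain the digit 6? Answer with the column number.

3

Consider where 6 can go in row 5.
r5c2 is out (column 2 already has a 6).
So the only cell in row 5 that can hold 6 is r5c3.
That is column 3.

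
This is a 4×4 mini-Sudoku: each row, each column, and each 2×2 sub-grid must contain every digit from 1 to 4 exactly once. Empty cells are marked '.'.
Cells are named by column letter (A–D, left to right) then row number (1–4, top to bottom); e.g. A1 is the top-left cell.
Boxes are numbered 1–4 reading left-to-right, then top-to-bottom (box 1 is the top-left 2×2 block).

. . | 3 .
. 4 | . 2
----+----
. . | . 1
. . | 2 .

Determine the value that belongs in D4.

Cell D4 itself could take any of {3, 4} by direct elimination.
Consider where 3 can go in box 4.
C3 is out (column C already has a 3).
So the only cell in box 4 that can hold 3 is D4.
Therefore D4 = 3.

3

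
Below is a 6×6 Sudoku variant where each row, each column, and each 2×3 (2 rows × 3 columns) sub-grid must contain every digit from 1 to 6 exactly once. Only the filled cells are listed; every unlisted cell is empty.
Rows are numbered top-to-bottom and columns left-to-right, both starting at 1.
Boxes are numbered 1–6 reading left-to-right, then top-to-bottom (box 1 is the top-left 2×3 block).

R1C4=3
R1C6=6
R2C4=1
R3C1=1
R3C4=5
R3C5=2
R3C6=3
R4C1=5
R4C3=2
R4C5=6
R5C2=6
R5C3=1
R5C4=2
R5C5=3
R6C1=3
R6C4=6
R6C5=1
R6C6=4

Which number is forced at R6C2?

2

Cell R6C2 itself could take any of {2, 5} by direct elimination.
Consider where 2 can go in box 5.
R5C1 is out (row 5 already has a 2).
R6C3 is out (column 3 already has a 2).
So the only cell in box 5 that can hold 2 is R6C2.
Therefore R6C2 = 2.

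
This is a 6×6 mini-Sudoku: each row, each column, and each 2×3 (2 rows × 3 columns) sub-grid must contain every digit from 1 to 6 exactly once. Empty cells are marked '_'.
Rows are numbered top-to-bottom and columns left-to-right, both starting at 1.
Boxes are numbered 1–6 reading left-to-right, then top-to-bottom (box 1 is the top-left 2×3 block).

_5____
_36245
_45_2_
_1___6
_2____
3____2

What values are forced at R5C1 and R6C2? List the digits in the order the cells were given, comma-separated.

For R5C1:
  Consider where 5 can go in column 1.
  R1C1 is out (row 1 already has a 5).
  R2C1 is out (row 2 already has a 5).
  R3C1 is out (row 3 already has a 5).
  R4C1 is out (box 3 already has a 5).
  So the only cell in column 1 that can hold 5 is R5C1.
  So R5C1 = 5.
For R6C2:
  Row 6 already contains {2, 3}.
  Column 2 already contains {1, 2, 3, 4, 5}.
  Its 2×3 block (box 5) already contains {2, 3}.
  The only value from 1–6 not eliminated is 6, so R6C2 = 6.

5,6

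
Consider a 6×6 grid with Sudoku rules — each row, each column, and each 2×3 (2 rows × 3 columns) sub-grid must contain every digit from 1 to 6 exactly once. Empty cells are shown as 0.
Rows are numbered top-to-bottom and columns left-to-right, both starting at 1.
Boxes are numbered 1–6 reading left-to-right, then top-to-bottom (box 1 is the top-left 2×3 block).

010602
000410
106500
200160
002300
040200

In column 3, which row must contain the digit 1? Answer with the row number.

Consider where 1 can go in column 3.
R1C3 is out (row 1 already has a 1).
R2C3 is out (row 2 already has a 1).
R4C3 is out (row 4 already has a 1).
So the only cell in column 3 that can hold 1 is R6C3.
That is row 6.

6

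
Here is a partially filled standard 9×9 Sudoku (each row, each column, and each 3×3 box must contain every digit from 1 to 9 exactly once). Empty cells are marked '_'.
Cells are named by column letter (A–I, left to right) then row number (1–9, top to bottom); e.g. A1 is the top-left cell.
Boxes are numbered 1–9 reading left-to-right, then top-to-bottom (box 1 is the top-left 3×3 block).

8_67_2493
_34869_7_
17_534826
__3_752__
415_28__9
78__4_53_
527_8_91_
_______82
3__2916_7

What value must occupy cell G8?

3

Row 8 already contains {2, 8}.
Column G already contains {2, 4, 5, 6, 8, 9}.
Its 3×3 block (box 9) already contains {1, 2, 6, 7, 8, 9}.
The only value from 1–9 not eliminated is 3, so G8 = 3.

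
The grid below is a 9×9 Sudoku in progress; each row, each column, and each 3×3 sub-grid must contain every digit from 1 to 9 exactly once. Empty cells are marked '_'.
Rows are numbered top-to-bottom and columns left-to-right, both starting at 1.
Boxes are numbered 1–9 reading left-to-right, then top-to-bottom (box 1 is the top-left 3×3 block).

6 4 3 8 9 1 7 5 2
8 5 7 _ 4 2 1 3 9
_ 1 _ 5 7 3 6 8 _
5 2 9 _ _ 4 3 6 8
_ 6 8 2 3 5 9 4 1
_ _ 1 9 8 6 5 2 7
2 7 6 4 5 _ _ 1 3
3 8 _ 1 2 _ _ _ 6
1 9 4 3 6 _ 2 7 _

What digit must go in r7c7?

Row 7 already contains {1, 2, 3, 4, 5, 6, 7}.
Column 7 already contains {1, 2, 3, 5, 6, 7, 9}.
Its 3×3 block (box 9) already contains {1, 2, 3, 6, 7}.
The only value from 1–9 not eliminated is 8, so r7c7 = 8.

8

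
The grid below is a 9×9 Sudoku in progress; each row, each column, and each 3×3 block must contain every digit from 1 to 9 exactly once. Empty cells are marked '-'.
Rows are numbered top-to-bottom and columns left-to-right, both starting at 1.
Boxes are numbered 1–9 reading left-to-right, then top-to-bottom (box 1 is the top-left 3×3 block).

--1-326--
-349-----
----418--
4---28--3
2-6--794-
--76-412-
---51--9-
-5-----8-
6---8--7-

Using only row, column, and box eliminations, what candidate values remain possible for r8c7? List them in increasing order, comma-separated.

Row 8 already contains {5, 8}.
Column 7 already contains {1, 6, 8, 9}.
Its 3×3 block (box 9) already contains {7, 8, 9}.
Removing those from 1–9 leaves {2, 3, 4} as the candidates for r8c7.

2,3,4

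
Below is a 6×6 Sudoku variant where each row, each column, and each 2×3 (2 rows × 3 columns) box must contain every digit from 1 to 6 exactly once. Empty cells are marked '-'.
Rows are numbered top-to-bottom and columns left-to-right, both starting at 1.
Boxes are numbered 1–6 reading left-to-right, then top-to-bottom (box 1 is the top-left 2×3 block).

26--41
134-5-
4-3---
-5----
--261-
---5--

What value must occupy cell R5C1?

5

Cell R5C1 itself could take any of {3, 5} by direct elimination.
Consider where 5 can go in column 1.
R4C1 is out (row 4 already has a 5).
R6C1 is out (row 6 already has a 5).
So the only cell in column 1 that can hold 5 is R5C1.
Therefore R5C1 = 5.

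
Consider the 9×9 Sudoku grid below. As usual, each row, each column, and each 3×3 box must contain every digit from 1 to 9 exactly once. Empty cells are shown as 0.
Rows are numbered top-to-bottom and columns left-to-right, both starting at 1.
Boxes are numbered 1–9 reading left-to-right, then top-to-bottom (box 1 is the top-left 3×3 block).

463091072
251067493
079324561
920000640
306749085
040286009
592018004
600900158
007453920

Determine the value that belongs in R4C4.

1

Cell R4C4 itself could take any of {1, 5} by direct elimination.
Consider where 1 can go in column 4.
R1C4 is out (row 1 already has a 1).
R2C4 is out (row 2 already has a 1).
R7C4 is out (row 7 already has a 1).
So the only cell in column 4 that can hold 1 is R4C4.
Therefore R4C4 = 1.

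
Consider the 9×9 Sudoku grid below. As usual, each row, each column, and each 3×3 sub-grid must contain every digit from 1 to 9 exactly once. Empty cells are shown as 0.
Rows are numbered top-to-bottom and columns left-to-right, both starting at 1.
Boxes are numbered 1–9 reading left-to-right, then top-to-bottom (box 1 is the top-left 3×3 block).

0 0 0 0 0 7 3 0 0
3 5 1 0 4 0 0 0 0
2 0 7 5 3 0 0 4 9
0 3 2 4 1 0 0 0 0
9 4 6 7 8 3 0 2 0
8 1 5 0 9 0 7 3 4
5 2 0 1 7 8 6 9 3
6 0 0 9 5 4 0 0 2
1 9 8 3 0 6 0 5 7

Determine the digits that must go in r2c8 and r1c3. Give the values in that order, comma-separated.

7,9

For r2c8:
  Consider where 7 can go in row 2.
  r2c4 is out (column 4 already has a 7).
  r2c6 is out (column 6 already has a 7).
  r2c7 is out (column 7 already has a 7).
  r2c9 is out (column 9 already has a 7).
  So the only cell in row 2 that can hold 7 is r2c8.
  So r2c8 = 7.
For r1c3:
  Consider where 9 can go in column 3.
  r7c3 is out (row 7 already has a 9).
  r8c3 is out (row 8 already has a 9).
  So the only cell in column 3 that can hold 9 is r1c3.
  So r1c3 = 9.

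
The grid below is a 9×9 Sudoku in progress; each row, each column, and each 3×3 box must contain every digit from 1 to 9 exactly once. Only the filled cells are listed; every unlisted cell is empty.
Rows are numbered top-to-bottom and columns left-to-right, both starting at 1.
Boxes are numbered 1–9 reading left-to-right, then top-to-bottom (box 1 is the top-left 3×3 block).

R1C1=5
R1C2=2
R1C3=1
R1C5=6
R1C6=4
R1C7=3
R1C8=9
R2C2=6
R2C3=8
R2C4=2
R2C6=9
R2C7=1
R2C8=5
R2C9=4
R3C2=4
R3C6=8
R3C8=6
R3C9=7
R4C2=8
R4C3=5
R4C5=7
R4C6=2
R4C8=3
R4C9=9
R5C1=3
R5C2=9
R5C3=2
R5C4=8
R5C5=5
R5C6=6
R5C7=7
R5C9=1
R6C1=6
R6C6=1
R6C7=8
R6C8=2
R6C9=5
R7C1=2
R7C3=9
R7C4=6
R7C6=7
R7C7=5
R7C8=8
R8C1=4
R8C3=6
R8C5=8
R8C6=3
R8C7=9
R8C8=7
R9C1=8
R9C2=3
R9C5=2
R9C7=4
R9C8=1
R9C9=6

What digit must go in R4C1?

Row 4 already contains {2, 3, 5, 7, 8, 9}.
Column 1 already contains {2, 3, 4, 5, 6, 8}.
Its 3×3 block (box 4) already contains {2, 3, 5, 6, 8, 9}.
The only value from 1–9 not eliminated is 1, so R4C1 = 1.

1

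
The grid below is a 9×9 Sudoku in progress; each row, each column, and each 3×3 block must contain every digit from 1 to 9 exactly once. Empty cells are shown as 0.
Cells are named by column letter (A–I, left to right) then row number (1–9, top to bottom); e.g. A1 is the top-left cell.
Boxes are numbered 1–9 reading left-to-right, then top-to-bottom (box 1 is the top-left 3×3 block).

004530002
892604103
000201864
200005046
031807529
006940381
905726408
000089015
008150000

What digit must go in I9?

Row 9 already contains {1, 5, 8}.
Column I already contains {1, 2, 3, 4, 5, 6, 8, 9}.
Its 3×3 block (box 9) already contains {1, 4, 5, 8}.
The only value from 1–9 not eliminated is 7, so I9 = 7.

7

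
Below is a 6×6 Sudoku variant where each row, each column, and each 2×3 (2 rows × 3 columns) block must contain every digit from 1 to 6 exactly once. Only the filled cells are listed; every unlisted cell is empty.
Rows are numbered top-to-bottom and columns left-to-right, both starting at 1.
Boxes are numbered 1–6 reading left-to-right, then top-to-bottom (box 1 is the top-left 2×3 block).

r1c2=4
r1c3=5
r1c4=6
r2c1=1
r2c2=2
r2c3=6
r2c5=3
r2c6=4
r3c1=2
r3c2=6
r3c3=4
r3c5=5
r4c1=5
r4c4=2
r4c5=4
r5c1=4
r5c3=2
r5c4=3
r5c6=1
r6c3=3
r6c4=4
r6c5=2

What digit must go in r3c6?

3

Row 3 already contains {2, 4, 5, 6}.
Column 6 already contains {1, 4}.
Its 2×3 block (box 4) already contains {2, 4, 5}.
The only value from 1–6 not eliminated is 3, so r3c6 = 3.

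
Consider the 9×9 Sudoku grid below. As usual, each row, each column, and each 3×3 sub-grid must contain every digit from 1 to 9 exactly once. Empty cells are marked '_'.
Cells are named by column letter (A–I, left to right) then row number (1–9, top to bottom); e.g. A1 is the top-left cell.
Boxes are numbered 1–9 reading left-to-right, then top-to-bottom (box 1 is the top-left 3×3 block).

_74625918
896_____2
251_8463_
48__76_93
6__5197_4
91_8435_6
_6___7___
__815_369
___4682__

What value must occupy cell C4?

5

Cell C4 itself could take any of {2, 5} by direct elimination.
Consider where 5 can go in row 4.
D4 is out (column D already has a 5).
G4 is out (column G already has a 5).
So the only cell in row 4 that can hold 5 is C4.
Therefore C4 = 5.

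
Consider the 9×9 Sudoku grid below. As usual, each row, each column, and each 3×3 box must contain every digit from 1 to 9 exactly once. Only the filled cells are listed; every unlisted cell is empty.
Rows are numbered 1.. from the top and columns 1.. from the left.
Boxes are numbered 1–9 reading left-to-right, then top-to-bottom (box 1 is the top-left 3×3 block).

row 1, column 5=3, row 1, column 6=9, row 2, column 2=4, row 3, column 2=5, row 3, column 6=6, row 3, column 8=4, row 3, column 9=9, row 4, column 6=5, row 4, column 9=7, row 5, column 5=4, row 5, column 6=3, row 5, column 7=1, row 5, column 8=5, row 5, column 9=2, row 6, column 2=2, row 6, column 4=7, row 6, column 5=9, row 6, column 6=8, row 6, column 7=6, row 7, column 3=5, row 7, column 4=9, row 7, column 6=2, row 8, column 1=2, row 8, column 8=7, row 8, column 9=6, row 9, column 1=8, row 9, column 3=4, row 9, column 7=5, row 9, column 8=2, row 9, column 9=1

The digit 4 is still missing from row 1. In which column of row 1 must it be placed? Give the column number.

4

Consider where 4 can go in row 1.
row 1, column 1 is out (box 1 already has a 4). row 1, column 2 is out (column 2 already has a 4). row 1, column 3 is out (column 3 already has a 4). row 1, column 7 is out (box 3 already has a 4). The remaining empty cells in row 1 are similarly blocked.
So the only cell in row 1 that can hold 4 is row 1, column 4.
That is column 4.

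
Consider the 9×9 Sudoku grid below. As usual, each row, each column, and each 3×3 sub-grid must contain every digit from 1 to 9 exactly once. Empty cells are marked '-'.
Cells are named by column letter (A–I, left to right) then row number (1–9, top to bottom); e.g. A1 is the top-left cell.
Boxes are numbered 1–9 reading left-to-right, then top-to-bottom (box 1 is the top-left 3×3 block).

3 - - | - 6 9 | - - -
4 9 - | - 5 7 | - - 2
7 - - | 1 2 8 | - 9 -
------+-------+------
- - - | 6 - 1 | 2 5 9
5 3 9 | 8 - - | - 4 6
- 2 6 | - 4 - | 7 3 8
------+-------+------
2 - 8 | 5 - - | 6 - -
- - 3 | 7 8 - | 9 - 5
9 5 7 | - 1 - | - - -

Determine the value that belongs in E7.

9

Cell E7 itself could take any of {3, 9} by direct elimination.
Consider where 9 can go in column E.
E4 is out (row 4 already has a 9).
E5 is out (row 5 already has a 9).
So the only cell in column E that can hold 9 is E7.
Therefore E7 = 9.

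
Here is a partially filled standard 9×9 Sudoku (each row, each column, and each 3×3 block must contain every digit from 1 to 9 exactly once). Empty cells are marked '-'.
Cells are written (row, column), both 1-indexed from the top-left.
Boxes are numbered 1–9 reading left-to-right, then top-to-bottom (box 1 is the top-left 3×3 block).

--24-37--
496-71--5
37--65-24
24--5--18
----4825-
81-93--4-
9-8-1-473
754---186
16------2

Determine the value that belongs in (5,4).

Cell (5,4) itself could take any of {1, 6, 7} by direct elimination.
Consider where 1 can go in box 5.
(4,4) is out (row 4 already has a 1).
(4,6) is out (row 4 already has a 1).
(6,6) is out (row 6 already has a 1).
So the only cell in box 5 that can hold 1 is (5,4).
Therefore (5,4) = 1.

1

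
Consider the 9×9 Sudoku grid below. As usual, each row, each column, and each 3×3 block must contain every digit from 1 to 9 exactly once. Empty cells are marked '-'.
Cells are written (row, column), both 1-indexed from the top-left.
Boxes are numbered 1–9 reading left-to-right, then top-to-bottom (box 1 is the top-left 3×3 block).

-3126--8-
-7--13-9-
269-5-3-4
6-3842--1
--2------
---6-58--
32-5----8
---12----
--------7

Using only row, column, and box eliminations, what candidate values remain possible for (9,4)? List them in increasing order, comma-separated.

Row 9 already contains {7}.
Column 4 already contains {1, 2, 5, 6, 8}.
Its 3×3 block (box 8) already contains {1, 2, 5}.
Removing those from 1–9 leaves {3, 4, 9} as the candidates for (9,4).

3,4,9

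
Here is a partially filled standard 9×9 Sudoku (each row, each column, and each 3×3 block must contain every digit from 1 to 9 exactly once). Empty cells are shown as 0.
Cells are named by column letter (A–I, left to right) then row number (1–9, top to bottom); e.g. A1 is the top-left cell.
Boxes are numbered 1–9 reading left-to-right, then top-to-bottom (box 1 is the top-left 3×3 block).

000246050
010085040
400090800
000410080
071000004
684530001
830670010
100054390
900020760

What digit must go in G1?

1

Cell G1 itself could take any of {1, 9} by direct elimination.
Consider where 1 can go in box 3.
I1 is out (column I already has a 1).
G2 is out (row 2 already has a 1).
I2 is out (row 2 already has a 1).
H3 is out (column H already has a 1).
I3 is out (column I already has a 1).
So the only cell in box 3 that can hold 1 is G1.
Therefore G1 = 1.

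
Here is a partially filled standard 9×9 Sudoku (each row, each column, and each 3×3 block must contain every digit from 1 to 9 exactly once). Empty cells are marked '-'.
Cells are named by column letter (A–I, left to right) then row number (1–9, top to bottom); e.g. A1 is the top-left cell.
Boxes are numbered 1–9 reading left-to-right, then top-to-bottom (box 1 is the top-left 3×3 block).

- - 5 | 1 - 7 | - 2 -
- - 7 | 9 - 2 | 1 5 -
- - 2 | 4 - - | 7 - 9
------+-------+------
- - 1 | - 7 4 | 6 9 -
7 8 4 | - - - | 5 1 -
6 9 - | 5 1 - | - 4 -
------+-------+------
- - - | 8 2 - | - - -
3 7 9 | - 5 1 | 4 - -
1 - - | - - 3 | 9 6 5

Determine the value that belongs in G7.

3

Row 7 already contains {2, 8}.
Column G already contains {1, 4, 5, 6, 7, 9}.
Its 3×3 block (box 9) already contains {4, 5, 6, 9}.
The only value from 1–9 not eliminated is 3, so G7 = 3.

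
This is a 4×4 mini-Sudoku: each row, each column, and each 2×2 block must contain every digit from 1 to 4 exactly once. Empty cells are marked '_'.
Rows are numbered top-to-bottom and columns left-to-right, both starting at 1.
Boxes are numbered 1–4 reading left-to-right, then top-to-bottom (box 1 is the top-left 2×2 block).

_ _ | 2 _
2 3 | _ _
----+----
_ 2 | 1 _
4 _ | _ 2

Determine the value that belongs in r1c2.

4

Cell r1c2 itself could take any of {1, 4} by direct elimination.
Consider where 4 can go in box 1.
r1c1 is out (column 1 already has a 4).
So the only cell in box 1 that can hold 4 is r1c2.
Therefore r1c2 = 4.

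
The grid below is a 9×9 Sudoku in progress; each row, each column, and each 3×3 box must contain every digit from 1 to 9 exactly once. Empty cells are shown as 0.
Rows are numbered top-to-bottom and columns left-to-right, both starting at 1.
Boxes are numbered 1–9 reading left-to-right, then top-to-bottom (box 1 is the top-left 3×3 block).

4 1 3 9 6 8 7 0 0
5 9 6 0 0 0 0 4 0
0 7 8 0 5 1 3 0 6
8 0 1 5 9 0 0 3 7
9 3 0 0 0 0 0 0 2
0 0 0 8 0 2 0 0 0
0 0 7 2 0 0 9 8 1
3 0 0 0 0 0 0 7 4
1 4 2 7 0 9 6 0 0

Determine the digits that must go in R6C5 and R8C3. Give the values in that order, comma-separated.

For R6C5:
  Consider where 3 can go in row 6.
  R6C1 is out (column 1 already has a 3). R6C2 is out (column 2 already has a 3). R6C3 is out (column 3 already has a 3). R6C7 is out (column 7 already has a 3). The remaining empty cells in row 6 are similarly blocked.
  So the only cell in row 6 that can hold 3 is R6C5.
  So R6C5 = 3.
For R8C3:
  Consider where 9 can go in row 8.
  R8C2 is out (column 2 already has a 9).
  R8C4 is out (column 4 already has a 9).
  R8C5 is out (column 5 already has a 9).
  R8C6 is out (column 6 already has a 9).
  R8C7 is out (column 7 already has a 9).
  So the only cell in row 8 that can hold 9 is R8C3.
  So R8C3 = 9.

3,9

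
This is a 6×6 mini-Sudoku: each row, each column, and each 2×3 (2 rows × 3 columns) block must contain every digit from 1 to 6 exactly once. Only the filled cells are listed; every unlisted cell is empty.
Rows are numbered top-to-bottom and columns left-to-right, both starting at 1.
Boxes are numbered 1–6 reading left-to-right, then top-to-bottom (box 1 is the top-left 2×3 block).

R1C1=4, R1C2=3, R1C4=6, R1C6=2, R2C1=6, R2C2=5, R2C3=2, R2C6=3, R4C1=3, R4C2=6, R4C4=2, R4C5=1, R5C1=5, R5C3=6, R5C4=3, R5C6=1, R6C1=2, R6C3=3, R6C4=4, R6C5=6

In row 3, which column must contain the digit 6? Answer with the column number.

6

Consider where 6 can go in row 3.
R3C1 is out (column 1 already has a 6).
R3C2 is out (column 2 already has a 6).
R3C3 is out (column 3 already has a 6).
R3C4 is out (column 4 already has a 6).
R3C5 is out (column 5 already has a 6).
So the only cell in row 3 that can hold 6 is R3C6.
That is column 6.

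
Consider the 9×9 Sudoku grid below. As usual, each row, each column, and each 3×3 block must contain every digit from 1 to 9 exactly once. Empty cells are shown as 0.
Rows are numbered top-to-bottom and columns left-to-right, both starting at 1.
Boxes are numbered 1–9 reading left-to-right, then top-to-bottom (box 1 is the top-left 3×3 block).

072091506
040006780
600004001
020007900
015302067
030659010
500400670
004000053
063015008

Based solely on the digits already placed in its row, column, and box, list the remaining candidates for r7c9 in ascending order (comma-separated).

2,9

Row 7 already contains {4, 5, 6, 7}.
Column 9 already contains {1, 3, 6, 7, 8}.
Its 3×3 block (box 9) already contains {3, 5, 6, 7, 8}.
Removing those from 1–9 leaves {2, 9} as the candidates for r7c9.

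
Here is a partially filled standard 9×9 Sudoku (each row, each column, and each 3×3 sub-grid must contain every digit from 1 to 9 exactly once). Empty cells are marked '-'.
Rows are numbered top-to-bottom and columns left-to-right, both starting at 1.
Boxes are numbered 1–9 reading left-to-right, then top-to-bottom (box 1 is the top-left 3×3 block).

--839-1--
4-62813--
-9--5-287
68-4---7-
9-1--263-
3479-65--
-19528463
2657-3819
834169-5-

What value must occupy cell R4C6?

Row 4 already contains {4, 6, 7, 8}.
Column 6 already contains {1, 2, 3, 6, 8, 9}.
Its 3×3 block (box 5) already contains {2, 4, 6, 9}.
The only value from 1–9 not eliminated is 5, so R4C6 = 5.

5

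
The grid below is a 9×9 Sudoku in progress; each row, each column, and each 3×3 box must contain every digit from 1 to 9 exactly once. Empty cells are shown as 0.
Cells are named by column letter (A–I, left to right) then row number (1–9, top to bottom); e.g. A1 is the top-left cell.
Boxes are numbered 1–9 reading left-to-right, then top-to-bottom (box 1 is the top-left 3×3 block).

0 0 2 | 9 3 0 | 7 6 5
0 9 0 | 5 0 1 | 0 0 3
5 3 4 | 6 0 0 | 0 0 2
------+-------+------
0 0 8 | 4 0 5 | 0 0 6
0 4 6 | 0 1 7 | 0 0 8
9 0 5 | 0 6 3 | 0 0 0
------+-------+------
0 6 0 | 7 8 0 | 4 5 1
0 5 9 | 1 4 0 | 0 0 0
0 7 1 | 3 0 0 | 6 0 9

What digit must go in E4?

Cell E4 itself could take any of {2, 9} by direct elimination.
Consider where 9 can go in column E.
E2 is out (row 2 already has a 9).
E3 is out (box 2 already has a 9).
E9 is out (row 9 already has a 9).
So the only cell in column E that can hold 9 is E4.
Therefore E4 = 9.

9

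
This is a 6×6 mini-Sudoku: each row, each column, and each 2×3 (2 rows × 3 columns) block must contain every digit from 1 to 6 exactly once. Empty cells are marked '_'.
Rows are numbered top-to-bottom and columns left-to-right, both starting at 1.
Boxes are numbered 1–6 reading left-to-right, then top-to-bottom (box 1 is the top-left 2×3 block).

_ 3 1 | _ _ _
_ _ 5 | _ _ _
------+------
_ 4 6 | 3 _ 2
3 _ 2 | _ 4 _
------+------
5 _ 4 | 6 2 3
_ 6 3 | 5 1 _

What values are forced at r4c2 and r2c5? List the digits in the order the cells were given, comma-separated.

For r4c2:
  Consider where 5 can go in box 3.
  r3c1 is out (column 1 already has a 5).
  So the only cell in box 3 that can hold 5 is r4c2.
  So r4c2 = 5.
For r2c5:
  Consider where 3 can go in box 2.
  r1c4 is out (row 1 already has a 3).
  r1c5 is out (row 1 already has a 3).
  r1c6 is out (row 1 already has a 3).
  r2c4 is out (column 4 already has a 3).
  r2c6 is out (column 6 already has a 3).
  So the only cell in box 2 that can hold 3 is r2c5.
  So r2c5 = 3.

5,3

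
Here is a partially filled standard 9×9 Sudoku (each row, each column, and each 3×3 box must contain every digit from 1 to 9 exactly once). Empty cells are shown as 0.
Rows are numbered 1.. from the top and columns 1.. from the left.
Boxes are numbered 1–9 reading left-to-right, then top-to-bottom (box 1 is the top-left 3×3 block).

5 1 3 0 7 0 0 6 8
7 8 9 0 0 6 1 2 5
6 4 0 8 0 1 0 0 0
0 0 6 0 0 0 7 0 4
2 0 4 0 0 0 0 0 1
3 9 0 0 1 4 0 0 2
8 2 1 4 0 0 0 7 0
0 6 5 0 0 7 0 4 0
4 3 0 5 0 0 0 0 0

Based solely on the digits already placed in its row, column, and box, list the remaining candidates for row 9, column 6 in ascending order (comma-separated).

2,8,9

Row 9 already contains {3, 4, 5}.
Column 6 already contains {1, 4, 6, 7}.
Its 3×3 block (box 8) already contains {4, 5, 7}.
Removing those from 1–9 leaves {2, 8, 9} as the candidates for row 9, column 6.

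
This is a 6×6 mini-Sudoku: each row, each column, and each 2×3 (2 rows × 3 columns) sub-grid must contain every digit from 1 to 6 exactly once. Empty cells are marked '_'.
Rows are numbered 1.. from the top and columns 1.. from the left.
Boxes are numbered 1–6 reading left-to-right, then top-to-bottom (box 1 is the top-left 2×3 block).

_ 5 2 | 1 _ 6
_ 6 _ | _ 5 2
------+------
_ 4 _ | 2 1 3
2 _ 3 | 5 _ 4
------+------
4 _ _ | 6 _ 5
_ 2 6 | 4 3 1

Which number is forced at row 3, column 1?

Cell row 3, column 1 itself could take any of {5, 6} by direct elimination.
Consider where 6 can go in box 3.
row 3, column 3 is out (column 3 already has a 6).
row 4, column 2 is out (column 2 already has a 6).
So the only cell in box 3 that can hold 6 is row 3, column 1.
Therefore row 3, column 1 = 6.

6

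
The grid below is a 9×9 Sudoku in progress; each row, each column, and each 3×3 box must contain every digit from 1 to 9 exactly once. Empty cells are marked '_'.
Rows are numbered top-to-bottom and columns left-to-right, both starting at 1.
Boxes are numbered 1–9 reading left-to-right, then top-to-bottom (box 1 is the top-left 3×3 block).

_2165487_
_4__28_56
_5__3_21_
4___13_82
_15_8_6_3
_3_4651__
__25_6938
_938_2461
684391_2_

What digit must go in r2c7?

3

Row 2 already contains {2, 4, 5, 6, 8}.
Column 7 already contains {1, 2, 4, 6, 8, 9}.
Its 3×3 block (box 3) already contains {1, 2, 5, 6, 7, 8}.
The only value from 1–9 not eliminated is 3, so r2c7 = 3.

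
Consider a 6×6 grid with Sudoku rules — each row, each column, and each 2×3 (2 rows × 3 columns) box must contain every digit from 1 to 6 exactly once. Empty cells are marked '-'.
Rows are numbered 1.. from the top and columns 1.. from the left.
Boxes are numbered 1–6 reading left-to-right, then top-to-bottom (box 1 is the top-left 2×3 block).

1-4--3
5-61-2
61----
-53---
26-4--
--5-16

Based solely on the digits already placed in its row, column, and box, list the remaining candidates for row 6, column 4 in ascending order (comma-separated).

2,3

Row 6 already contains {1, 5, 6}.
Column 4 already contains {1, 4}.
Its 2×3 block (box 6) already contains {1, 4, 6}.
Removing those from 1–6 leaves {2, 3} as the candidates for row 6, column 4.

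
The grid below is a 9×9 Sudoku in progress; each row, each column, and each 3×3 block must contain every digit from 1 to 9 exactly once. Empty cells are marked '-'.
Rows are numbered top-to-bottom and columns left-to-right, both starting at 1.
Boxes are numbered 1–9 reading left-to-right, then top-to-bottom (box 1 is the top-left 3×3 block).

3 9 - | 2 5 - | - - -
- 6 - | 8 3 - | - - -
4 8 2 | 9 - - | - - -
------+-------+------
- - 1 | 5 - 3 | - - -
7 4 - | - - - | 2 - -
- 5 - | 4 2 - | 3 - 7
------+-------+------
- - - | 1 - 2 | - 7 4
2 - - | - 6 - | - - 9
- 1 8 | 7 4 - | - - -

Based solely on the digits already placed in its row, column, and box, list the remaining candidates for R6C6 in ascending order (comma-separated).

1,6,8,9

Row 6 already contains {2, 3, 4, 5, 7}.
Column 6 already contains {2, 3}.
Its 3×3 block (box 5) already contains {2, 3, 4, 5}.
Removing those from 1–9 leaves {1, 6, 8, 9} as the candidates for R6C6.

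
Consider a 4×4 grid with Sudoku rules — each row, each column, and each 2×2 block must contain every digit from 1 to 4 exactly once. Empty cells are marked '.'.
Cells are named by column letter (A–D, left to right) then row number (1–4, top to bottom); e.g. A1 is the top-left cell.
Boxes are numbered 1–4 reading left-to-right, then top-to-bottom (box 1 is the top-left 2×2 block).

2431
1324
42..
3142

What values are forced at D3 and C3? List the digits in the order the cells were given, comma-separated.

3,1

For D3:
  Row 3 already contains {2, 4}.
  Column D already contains {1, 2, 4}.
  Its 2×2 block (box 4) already contains {2, 4}.
  The only value from 1–4 not eliminated is 3, so D3 = 3.
For C3:
  Row 3 already contains {2, 4}.
  Column C already contains {2, 3, 4}.
  Its 2×2 block (box 4) already contains {2, 4}.
  The only value from 1–4 not eliminated is 1, so C3 = 1.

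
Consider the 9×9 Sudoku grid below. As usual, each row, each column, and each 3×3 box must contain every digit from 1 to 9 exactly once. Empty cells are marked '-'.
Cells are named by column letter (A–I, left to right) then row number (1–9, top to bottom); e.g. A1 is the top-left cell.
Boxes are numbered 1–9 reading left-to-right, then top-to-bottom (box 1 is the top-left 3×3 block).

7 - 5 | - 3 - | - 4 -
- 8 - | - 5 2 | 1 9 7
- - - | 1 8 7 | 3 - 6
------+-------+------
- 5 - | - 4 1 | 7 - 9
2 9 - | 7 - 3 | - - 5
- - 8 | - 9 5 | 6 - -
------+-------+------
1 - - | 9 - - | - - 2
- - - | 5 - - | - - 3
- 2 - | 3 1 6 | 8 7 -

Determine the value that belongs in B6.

Cell B6 itself could take any of {1, 3, 4, 7} by direct elimination.
Consider where 7 can go in box 4.
A4 is out (row 4 already has a 7).
C4 is out (row 4 already has a 7).
C5 is out (row 5 already has a 7).
A6 is out (column A already has a 7).
So the only cell in box 4 that can hold 7 is B6.
Therefore B6 = 7.

7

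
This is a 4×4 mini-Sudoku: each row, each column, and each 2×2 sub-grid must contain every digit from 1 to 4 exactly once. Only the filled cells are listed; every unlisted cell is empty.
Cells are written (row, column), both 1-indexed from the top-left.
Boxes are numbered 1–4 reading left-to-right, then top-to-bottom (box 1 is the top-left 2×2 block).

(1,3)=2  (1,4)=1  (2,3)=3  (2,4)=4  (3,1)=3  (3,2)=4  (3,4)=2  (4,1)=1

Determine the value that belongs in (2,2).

Cell (2,2) itself could take any of {1, 2} by direct elimination.
Consider where 1 can go in row 2.
(2,1) is out (column 1 already has a 1).
So the only cell in row 2 that can hold 1 is (2,2).
Therefore (2,2) = 1.

1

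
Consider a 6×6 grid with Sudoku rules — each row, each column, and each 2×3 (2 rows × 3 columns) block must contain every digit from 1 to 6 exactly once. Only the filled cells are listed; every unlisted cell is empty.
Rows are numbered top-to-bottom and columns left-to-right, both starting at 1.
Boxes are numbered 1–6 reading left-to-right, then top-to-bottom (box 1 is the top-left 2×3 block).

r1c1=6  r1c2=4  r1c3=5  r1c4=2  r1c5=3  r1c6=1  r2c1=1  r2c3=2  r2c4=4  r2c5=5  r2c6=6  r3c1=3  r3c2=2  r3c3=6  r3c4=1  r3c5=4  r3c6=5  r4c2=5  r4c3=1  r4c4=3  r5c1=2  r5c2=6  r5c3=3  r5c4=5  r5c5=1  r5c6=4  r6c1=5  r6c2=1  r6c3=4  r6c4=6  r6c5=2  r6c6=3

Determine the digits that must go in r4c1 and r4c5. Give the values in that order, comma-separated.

4,6

For r4c1:
  Row 4 already contains {1, 3, 5}.
  Column 1 already contains {1, 2, 3, 5, 6}.
  Its 2×3 block (box 3) already contains {1, 2, 3, 5, 6}.
  The only value from 1–6 not eliminated is 4, so r4c1 = 4.
For r4c5:
  Row 4 already contains {1, 3, 5}.
  Column 5 already contains {1, 2, 3, 4, 5}.
  Its 2×3 block (box 4) already contains {1, 3, 4, 5}.
  The only value from 1–6 not eliminated is 6, so r4c5 = 6.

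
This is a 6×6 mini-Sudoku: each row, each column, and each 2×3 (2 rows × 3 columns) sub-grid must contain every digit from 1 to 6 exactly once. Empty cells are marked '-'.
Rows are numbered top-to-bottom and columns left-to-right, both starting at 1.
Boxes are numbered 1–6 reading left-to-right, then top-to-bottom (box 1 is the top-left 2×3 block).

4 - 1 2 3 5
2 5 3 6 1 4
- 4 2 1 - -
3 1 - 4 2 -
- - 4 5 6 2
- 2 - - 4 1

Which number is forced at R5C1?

1

Row 5 already contains {2, 4, 5, 6}.
Column 1 already contains {2, 3, 4}.
Its 2×3 block (box 5) already contains {2, 4}.
The only value from 1–6 not eliminated is 1, so R5C1 = 1.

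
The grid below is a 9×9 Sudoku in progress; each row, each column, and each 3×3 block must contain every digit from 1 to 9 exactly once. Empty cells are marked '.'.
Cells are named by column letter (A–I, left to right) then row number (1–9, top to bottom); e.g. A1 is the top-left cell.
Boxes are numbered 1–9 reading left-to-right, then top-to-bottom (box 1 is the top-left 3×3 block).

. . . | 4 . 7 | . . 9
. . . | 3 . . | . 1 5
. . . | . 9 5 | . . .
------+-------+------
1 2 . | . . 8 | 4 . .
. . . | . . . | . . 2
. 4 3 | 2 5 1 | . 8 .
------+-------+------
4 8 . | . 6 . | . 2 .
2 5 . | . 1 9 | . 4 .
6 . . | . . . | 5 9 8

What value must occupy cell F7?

3

Row 7 already contains {2, 4, 6, 8}.
Column F already contains {1, 5, 7, 8, 9}.
Its 3×3 block (box 8) already contains {1, 6, 9}.
The only value from 1–9 not eliminated is 3, so F7 = 3.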